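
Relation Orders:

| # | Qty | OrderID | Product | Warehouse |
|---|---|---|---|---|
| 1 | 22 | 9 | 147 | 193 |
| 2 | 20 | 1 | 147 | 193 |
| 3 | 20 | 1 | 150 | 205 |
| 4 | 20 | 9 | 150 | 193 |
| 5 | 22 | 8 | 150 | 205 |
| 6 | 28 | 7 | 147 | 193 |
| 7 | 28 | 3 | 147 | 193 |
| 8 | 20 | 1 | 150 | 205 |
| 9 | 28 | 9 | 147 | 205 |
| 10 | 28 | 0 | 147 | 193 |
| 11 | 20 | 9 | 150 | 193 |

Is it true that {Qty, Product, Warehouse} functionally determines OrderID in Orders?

No

(Qty=22, Product=147, Warehouse=193): row 1 → OrderID = 9 ✓
(Qty=20, Product=147, Warehouse=193): row 2 → OrderID = 1 ✓
(Qty=20, Product=150, Warehouse=205): rows 3, 8 → OrderID = 1, 1 ✓
(Qty=20, Product=150, Warehouse=193): rows 4, 11 → OrderID = 9, 9 ✓
(Qty=22, Product=150, Warehouse=205): row 5 → OrderID = 8 ✓
(Qty=28, Product=147, Warehouse=193): rows 6, 7, 10 → OrderID takes values {7, 3, 0} — violation
(Qty=28, Product=147, Warehouse=205): row 9 → OrderID = 9 ✓
Two rows agree on {Qty, Product, Warehouse} but differ on OrderID, so {Qty, Product, Warehouse} → OrderID does not hold.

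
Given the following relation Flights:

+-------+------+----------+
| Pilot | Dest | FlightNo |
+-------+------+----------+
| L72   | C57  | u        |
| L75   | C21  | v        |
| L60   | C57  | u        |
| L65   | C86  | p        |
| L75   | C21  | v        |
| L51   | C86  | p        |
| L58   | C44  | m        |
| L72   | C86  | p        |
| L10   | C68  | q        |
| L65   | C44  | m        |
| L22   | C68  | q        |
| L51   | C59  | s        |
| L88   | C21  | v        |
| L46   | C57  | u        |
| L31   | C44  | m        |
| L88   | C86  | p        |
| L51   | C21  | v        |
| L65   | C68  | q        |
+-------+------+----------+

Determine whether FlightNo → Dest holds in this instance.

FlightNo=u: 3 rows → Dest = C57, C57, C57 ✓
FlightNo=v: 4 rows → Dest = C21, C21, C21, C21 ✓
FlightNo=p: 4 rows → Dest = C86, C86, C86, C86 ✓
FlightNo=m: 3 rows → Dest = C44, C44, C44 ✓
FlightNo=q: 3 rows → Dest = C68, C68, C68 ✓
FlightNo=s: 1 row → Dest = C59 ✓
Every FlightNo value is associated with a single Dest value, so FlightNo → Dest holds.

Yes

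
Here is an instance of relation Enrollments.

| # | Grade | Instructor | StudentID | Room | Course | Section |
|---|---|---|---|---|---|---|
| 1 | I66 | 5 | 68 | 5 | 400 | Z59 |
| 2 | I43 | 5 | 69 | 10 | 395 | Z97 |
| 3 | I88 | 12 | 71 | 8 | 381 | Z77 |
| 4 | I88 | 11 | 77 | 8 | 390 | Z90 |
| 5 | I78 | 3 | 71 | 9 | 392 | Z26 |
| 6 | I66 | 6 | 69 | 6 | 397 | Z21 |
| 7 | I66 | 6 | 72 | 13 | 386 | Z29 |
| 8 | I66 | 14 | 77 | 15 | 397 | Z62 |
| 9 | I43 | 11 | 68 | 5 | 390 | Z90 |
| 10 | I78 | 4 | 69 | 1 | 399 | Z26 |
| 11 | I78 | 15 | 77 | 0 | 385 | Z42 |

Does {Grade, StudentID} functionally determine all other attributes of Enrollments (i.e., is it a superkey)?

Yes

All 11 rows have distinct {Grade, StudentID} values, so {Grade, StudentID} → (all attributes) holds and {Grade, StudentID} is a superkey.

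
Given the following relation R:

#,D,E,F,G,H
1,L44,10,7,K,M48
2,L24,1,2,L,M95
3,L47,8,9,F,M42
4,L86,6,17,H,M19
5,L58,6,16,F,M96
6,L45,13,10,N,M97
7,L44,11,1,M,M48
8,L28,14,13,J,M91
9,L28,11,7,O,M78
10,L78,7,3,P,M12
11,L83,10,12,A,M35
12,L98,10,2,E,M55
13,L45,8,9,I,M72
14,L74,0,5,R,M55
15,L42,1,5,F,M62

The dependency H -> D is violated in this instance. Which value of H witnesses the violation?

H=M48: rows 1, 7 → D = L44, L44 ✓
H=M95: row 2 → D = L24 ✓
H=M42: row 3 → D = L47 ✓
H=M19: row 4 → D = L86 ✓
H=M96: row 5 → D = L58 ✓
H=M97: row 6 → D = L45 ✓
H=M91: row 8 → D = L28 ✓
H=M78: row 9 → D = L28 ✓
H=M12: row 10 → D = L78 ✓
H=M35: row 11 → D = L83 ✓
H=M55: rows 12, 14 → D takes values {L98, L74} — violation
H=M72: row 13 → D = L45 ✓
H=M62: row 15 → D = L42 ✓
The only H value with inconsistent D is H=M55.

M55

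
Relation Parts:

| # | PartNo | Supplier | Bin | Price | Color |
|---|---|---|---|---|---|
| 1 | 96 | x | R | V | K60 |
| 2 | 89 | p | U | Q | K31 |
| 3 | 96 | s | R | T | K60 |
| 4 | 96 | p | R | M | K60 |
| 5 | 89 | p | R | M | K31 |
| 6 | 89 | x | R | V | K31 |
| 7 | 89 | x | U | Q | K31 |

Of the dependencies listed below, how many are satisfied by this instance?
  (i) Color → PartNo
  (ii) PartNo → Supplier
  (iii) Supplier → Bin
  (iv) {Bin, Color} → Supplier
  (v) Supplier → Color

1

(i) Color → PartNo: every LHS value maps to a single RHS value — holds.
(ii) PartNo → Supplier: PartNo=96: rows 1, 3, 4 → Supplier takes values {x, s, p} — violation; PartNo=89: rows 2, 5, 6, 7 → Supplier takes values {p, x} — violation — fails.
(iii) Supplier → Bin: Supplier=x: rows 1, 6, 7 → Bin takes values {R, U} — violation; Supplier=p: rows 2, 4, 5 → Bin takes values {U, R} — violation — fails.
(iv) {Bin, Color} → Supplier: (Bin=R, Color=K60): rows 1, 3, 4 → Supplier takes values {x, s, p} — violation; (Bin=U, Color=K31): rows 2, 7 → Supplier takes values {p, x} — violation; (Bin=R, Color=K31): rows 5, 6 → Supplier takes values {p, x} — violation — fails.
(v) Supplier → Color: Supplier=x: rows 1, 6, 7 → Color takes values {K60, K31} — violation; Supplier=p: rows 2, 4, 5 → Color takes values {K31, K60} — violation — fails.
1 of the 5 dependencies holds.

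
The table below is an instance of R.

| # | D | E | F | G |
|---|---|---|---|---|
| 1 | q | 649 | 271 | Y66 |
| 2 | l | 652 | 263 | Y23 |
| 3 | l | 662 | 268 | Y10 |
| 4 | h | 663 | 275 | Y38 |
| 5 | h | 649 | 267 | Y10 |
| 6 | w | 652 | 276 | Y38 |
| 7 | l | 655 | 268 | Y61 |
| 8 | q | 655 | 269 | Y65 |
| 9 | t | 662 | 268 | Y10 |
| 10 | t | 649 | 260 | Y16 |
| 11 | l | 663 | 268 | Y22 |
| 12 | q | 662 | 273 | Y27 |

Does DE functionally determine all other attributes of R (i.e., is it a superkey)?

Yes

All 12 rows have distinct DE values, so DE → (all attributes) holds and DE is a superkey.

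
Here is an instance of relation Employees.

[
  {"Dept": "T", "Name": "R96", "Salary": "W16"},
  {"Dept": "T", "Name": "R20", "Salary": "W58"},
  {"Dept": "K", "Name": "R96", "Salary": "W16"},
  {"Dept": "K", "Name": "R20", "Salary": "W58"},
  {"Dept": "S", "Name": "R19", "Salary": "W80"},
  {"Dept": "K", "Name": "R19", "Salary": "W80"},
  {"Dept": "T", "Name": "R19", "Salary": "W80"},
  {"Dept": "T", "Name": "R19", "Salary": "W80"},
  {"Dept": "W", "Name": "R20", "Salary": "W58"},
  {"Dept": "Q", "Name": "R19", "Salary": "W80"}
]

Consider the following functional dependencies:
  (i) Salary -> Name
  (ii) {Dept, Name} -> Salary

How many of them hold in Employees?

2

(i) Salary -> Name: every LHS value maps to a single RHS value — holds.
(ii) {Dept, Name} -> Salary: every LHS value maps to a single RHS value — holds.
2 of the 2 dependencies hold.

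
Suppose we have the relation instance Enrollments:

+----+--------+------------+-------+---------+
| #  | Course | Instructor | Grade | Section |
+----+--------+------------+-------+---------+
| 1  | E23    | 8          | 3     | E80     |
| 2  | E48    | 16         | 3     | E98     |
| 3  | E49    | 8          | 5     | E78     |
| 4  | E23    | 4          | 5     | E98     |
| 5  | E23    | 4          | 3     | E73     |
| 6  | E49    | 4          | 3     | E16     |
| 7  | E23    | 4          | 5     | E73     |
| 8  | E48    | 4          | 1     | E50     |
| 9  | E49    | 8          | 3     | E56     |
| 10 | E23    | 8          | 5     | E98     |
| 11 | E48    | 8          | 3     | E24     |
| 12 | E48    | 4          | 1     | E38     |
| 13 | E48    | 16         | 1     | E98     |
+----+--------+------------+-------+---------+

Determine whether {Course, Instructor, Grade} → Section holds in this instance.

(Course=E23, Instructor=8, Grade=3): row 1 → Section = E80 ✓
(Course=E48, Instructor=16, Grade=3): row 2 → Section = E98 ✓
(Course=E49, Instructor=8, Grade=5): row 3 → Section = E78 ✓
(Course=E23, Instructor=4, Grade=5): rows 4, 7 → Section takes values {E98, E73} — violation
(Course=E23, Instructor=4, Grade=3): row 5 → Section = E73 ✓
(Course=E49, Instructor=4, Grade=3): row 6 → Section = E16 ✓
(Course=E48, Instructor=4, Grade=1): rows 8, 12 → Section takes values {E50, E38} — violation
(Course=E49, Instructor=8, Grade=3): row 9 → Section = E56 ✓
(Course=E23, Instructor=8, Grade=5): row 10 → Section = E98 ✓
(Course=E48, Instructor=8, Grade=3): row 11 → Section = E24 ✓
(Course=E48, Instructor=16, Grade=1): row 13 → Section = E98 ✓
Two rows agree on {Course, Instructor, Grade} but differ on Section, so {Course, Instructor, Grade} → Section does not hold.

No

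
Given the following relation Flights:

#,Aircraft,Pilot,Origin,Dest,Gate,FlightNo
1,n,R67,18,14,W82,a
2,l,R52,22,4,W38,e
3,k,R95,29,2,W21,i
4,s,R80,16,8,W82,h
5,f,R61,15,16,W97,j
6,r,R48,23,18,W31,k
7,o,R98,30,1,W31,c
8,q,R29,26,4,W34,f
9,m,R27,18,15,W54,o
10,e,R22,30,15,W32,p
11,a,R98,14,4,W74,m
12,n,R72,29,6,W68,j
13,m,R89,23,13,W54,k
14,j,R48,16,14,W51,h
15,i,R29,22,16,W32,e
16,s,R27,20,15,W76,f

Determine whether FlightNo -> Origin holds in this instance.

FlightNo=a: row 1 → Origin = 18 ✓
FlightNo=e: rows 2, 15 → Origin = 22, 22 ✓
FlightNo=i: row 3 → Origin = 29 ✓
FlightNo=h: rows 4, 14 → Origin = 16, 16 ✓
FlightNo=j: rows 5, 12 → Origin takes values {15, 29} — violation
FlightNo=k: rows 6, 13 → Origin = 23, 23 ✓
FlightNo=c: row 7 → Origin = 30 ✓
FlightNo=f: rows 8, 16 → Origin takes values {26, 20} — violation
FlightNo=o: row 9 → Origin = 18 ✓
FlightNo=p: row 10 → Origin = 30 ✓
FlightNo=m: row 11 → Origin = 14 ✓
Two rows agree on FlightNo but differ on Origin, so FlightNo -> Origin does not hold.

No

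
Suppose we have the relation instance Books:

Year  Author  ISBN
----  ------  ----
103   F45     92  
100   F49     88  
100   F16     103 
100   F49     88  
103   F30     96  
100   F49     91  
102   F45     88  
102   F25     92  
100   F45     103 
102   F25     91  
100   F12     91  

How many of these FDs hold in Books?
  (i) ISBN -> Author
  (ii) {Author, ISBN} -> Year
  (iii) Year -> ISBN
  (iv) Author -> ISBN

1

(i) ISBN -> Author: ISBN=92: 2 rows → Author takes values {F45, F25} — violation; ISBN=88: 3 rows → Author takes values {F49, F45} — violation; ISBN=103: 2 rows → Author takes values {F16, F45} — violation; ISBN=91: 3 rows → Author takes values {F49, F25, F12} — violation — fails.
(ii) {Author, ISBN} -> Year: every LHS value maps to a single RHS value — holds.
(iii) Year -> ISBN: Year=103: 2 rows → ISBN takes values {92, 96} — violation; Year=100: 6 rows → ISBN takes values {88, 103, 91} — violation; Year=102: 3 rows → ISBN takes values {88, 92, 91} — violation — fails.
(iv) Author -> ISBN: Author=F45: 3 rows → ISBN takes values {92, 88, 103} — violation; Author=F49: 3 rows → ISBN takes values {88, 91} — violation; Author=F25: 2 rows → ISBN takes values {92, 91} — violation — fails.
1 of the 4 dependencies holds.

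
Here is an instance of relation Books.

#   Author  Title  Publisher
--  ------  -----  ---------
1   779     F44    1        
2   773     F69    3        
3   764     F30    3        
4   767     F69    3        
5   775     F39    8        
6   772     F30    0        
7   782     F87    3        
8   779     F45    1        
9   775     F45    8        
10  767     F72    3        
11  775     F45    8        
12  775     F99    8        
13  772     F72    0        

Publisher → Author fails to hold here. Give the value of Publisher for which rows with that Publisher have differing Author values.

Publisher=1: rows 1, 8 → Author = 779, 779 ✓
Publisher=3: rows 2, 3, 4, 7, 10 → Author takes values {773, 764, 767, 782} — violation
Publisher=8: rows 5, 9, 11, 12 → Author = 775, 775, 775, 775 ✓
Publisher=0: rows 6, 13 → Author = 772, 772 ✓
The only Publisher value with inconsistent Author is Publisher=3.

3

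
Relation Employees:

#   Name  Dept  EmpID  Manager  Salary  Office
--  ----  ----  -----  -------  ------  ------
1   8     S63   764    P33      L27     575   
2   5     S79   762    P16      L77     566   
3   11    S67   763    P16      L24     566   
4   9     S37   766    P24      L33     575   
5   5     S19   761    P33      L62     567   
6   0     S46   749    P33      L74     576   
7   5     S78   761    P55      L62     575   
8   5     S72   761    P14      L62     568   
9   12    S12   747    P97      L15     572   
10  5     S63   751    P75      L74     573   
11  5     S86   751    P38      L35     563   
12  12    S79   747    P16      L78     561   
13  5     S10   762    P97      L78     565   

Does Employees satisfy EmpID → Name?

Yes

EmpID=764: row 1 → Name = 8 ✓
EmpID=762: rows 2, 13 → Name = 5, 5 ✓
EmpID=763: row 3 → Name = 11 ✓
EmpID=766: row 4 → Name = 9 ✓
EmpID=761: rows 5, 7, 8 → Name = 5, 5, 5 ✓
EmpID=749: row 6 → Name = 0 ✓
EmpID=747: rows 9, 12 → Name = 12, 12 ✓
EmpID=751: rows 10, 11 → Name = 5, 5 ✓
Every EmpID value is associated with a single Name value, so EmpID → Name holds.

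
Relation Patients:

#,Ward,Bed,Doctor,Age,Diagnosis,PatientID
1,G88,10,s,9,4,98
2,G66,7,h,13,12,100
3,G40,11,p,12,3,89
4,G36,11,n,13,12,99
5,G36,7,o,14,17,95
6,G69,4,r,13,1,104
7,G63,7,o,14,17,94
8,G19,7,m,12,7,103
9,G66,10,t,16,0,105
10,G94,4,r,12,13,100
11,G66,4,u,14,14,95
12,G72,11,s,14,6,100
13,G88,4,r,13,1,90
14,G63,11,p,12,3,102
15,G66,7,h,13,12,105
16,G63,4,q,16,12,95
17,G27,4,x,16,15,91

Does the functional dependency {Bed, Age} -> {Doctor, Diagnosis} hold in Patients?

(Bed=10, Age=9): row 1 → {Doctor,Diagnosis} = (s, 4) ✓
(Bed=7, Age=13): rows 2, 15 → {Doctor,Diagnosis} = (h, 12), (h, 12) ✓
(Bed=11, Age=12): rows 3, 14 → {Doctor,Diagnosis} = (p, 3), (p, 3) ✓
(Bed=11, Age=13): row 4 → {Doctor,Diagnosis} = (n, 12) ✓
(Bed=7, Age=14): rows 5, 7 → {Doctor,Diagnosis} = (o, 17), (o, 17) ✓
(Bed=4, Age=13): rows 6, 13 → {Doctor,Diagnosis} = (r, 1), (r, 1) ✓
(Bed=7, Age=12): row 8 → {Doctor,Diagnosis} = (m, 7) ✓
(Bed=10, Age=16): row 9 → {Doctor,Diagnosis} = (t, 0) ✓
(Bed=4, Age=12): row 10 → {Doctor,Diagnosis} = (r, 13) ✓
(Bed=4, Age=14): row 11 → {Doctor,Diagnosis} = (u, 14) ✓
(Bed=11, Age=14): row 12 → {Doctor,Diagnosis} = (s, 6) ✓
(Bed=4, Age=16): rows 16, 17 → {Doctor,Diagnosis} takes values {(q, 12), (x, 15)} — violation
Two rows agree on {Bed, Age} but differ on {Doctor, Diagnosis}, so {Bed, Age} -> {Doctor, Diagnosis} does not hold.

No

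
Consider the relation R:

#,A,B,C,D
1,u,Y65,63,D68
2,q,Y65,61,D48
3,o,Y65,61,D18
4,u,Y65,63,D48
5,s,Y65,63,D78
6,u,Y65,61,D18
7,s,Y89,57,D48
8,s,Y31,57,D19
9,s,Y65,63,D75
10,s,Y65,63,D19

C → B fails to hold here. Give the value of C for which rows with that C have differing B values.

57

C=63: rows 1, 4, 5, 9, 10 → B = Y65, Y65, Y65, Y65, Y65 ✓
C=61: rows 2, 3, 6 → B = Y65, Y65, Y65 ✓
C=57: rows 7, 8 → B takes values {Y89, Y31} — violation
The only C value with inconsistent B is C=57.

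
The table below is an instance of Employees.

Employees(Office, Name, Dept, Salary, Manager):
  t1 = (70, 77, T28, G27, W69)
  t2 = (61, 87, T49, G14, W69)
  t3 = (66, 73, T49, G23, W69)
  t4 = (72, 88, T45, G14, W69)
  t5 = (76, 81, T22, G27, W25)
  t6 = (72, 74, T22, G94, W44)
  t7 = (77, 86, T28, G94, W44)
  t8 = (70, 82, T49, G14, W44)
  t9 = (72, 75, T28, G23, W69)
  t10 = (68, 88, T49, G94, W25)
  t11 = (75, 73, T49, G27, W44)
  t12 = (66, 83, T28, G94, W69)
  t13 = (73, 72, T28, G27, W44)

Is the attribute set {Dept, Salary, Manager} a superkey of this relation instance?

All 13 rows have distinct {Dept, Salary, Manager} values, so {Dept, Salary, Manager} → (all attributes) holds and {Dept, Salary, Manager} is a superkey.

Yes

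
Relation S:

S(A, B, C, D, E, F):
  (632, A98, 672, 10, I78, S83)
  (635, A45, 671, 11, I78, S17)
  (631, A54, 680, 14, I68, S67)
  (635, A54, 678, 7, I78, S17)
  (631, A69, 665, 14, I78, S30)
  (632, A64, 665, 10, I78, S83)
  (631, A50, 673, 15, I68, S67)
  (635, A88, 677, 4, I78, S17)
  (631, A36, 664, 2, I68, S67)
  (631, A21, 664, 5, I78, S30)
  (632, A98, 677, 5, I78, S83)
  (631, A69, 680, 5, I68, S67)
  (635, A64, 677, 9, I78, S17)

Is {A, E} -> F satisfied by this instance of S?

Yes

(A=632, E=I78): 3 rows → F = S83, S83, S83 ✓
(A=635, E=I78): 4 rows → F = S17, S17, S17, S17 ✓
(A=631, E=I68): 4 rows → F = S67, S67, S67, S67 ✓
(A=631, E=I78): 2 rows → F = S30, S30 ✓
Every {A, E} value is associated with a single F value, so {A, E} -> F holds.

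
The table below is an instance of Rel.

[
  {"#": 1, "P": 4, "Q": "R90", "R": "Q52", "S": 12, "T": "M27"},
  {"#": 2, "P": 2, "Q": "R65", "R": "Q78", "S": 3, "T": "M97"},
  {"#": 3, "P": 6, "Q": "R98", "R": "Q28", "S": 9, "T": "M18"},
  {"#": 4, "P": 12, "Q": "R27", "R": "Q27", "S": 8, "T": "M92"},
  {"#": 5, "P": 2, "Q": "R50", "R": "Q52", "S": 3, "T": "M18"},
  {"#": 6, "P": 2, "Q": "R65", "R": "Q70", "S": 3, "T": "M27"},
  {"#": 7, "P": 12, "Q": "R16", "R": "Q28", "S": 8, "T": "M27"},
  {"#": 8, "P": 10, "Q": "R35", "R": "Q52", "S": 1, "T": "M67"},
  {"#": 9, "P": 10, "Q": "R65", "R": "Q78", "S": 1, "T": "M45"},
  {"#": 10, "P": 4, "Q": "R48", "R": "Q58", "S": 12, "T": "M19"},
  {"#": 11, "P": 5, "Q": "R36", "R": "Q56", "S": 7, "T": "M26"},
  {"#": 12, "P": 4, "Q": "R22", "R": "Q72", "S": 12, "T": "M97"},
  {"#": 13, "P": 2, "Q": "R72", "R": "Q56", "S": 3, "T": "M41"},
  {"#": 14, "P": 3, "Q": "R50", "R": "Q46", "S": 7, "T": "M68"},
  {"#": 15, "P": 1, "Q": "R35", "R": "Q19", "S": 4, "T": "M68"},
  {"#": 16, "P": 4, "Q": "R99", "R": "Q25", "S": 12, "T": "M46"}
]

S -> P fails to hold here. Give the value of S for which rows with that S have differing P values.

S=12: rows 1, 10, 12, 16 → P = 4, 4, 4, 4 ✓
S=3: rows 2, 5, 6, 13 → P = 2, 2, 2, 2 ✓
S=9: row 3 → P = 6 ✓
S=8: rows 4, 7 → P = 12, 12 ✓
S=1: rows 8, 9 → P = 10, 10 ✓
S=7: rows 11, 14 → P takes values {5, 3} — violation
S=4: row 15 → P = 1 ✓
The only S value with inconsistent P is S=7.

7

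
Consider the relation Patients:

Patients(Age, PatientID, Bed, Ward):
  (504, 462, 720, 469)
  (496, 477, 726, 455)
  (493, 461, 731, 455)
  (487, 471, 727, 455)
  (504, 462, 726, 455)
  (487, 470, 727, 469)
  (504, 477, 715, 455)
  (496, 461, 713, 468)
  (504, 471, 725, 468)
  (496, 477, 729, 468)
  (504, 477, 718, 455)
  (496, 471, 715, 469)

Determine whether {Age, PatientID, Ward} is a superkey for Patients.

No

Two distinct rows share (Age=504, PatientID=477, Ward=455), so {Age, PatientID, Ward} does not determine every attribute — not a superkey.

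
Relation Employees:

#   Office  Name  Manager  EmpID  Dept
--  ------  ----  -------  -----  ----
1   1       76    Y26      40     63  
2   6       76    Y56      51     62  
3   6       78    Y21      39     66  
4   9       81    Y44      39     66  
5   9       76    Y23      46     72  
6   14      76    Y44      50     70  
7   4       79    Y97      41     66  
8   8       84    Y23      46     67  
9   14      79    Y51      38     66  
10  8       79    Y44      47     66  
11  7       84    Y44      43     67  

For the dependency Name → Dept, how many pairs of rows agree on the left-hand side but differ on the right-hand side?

Name=76: violating pairs (1,2), (1,5), (1,6), (2,5), (2,6), (5,6) — 6 pairs.
Name=79: all 3 rows agree on Dept — 0 pairs.
Name=84: all 2 rows agree on Dept — 0 pairs.

6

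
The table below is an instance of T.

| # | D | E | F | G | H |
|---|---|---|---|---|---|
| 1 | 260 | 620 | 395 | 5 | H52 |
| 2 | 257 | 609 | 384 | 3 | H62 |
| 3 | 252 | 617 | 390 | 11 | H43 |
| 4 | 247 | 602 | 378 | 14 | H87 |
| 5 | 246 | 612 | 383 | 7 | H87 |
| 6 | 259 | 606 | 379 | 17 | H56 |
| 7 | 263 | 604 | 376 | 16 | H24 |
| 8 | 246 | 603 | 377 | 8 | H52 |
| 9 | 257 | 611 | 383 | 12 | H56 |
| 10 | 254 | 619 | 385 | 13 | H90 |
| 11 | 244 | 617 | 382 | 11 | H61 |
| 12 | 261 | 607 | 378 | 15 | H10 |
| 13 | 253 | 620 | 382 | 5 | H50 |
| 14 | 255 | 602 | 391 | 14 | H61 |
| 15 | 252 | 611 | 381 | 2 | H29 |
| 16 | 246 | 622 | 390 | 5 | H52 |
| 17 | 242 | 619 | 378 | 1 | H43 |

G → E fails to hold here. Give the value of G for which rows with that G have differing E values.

5

G=5: rows 1, 13, 16 → E takes values {620, 622} — violation
G=3: row 2 → E = 609 ✓
G=11: rows 3, 11 → E = 617, 617 ✓
G=14: rows 4, 14 → E = 602, 602 ✓
G=7: row 5 → E = 612 ✓
G=17: row 6 → E = 606 ✓
G=16: row 7 → E = 604 ✓
G=8: row 8 → E = 603 ✓
G=12: row 9 → E = 611 ✓
G=13: row 10 → E = 619 ✓
G=15: row 12 → E = 607 ✓
G=2: row 15 → E = 611 ✓
G=1: row 17 → E = 619 ✓
The only G value with inconsistent E is G=5.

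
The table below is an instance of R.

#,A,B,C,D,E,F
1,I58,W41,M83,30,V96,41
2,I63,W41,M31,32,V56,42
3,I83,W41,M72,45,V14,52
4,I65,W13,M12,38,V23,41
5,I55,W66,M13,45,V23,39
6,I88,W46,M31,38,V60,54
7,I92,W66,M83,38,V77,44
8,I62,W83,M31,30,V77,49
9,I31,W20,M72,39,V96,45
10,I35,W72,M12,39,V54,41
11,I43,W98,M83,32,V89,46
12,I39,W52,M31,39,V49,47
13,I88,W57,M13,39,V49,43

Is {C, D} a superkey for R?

All 13 rows have distinct {C, D} values, so {C, D} → (all attributes) holds and {C, D} is a superkey.

Yes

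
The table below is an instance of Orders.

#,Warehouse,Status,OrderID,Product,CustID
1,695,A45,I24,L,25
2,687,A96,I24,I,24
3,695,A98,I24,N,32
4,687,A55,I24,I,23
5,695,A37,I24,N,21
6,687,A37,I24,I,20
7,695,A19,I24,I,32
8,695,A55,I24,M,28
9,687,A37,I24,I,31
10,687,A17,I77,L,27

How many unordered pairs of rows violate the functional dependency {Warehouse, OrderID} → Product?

(Warehouse=695, OrderID=I24): violating pairs (1,3), (1,5), (1,7), (1,8), (3,7), (3,8), (5,7), (5,8), (7,8) — 9 pairs.
(Warehouse=687, OrderID=I24): all 4 rows agree on Product — 0 pairs.

9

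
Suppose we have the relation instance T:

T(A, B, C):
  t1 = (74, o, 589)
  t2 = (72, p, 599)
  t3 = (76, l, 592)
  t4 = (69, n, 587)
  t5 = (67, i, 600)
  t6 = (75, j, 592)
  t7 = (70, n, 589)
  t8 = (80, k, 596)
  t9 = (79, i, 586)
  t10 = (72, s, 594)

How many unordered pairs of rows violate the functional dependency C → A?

2

C=589: violating pairs (1,7) — 1 pair.
C=592: violating pairs (3,6) — 1 pair.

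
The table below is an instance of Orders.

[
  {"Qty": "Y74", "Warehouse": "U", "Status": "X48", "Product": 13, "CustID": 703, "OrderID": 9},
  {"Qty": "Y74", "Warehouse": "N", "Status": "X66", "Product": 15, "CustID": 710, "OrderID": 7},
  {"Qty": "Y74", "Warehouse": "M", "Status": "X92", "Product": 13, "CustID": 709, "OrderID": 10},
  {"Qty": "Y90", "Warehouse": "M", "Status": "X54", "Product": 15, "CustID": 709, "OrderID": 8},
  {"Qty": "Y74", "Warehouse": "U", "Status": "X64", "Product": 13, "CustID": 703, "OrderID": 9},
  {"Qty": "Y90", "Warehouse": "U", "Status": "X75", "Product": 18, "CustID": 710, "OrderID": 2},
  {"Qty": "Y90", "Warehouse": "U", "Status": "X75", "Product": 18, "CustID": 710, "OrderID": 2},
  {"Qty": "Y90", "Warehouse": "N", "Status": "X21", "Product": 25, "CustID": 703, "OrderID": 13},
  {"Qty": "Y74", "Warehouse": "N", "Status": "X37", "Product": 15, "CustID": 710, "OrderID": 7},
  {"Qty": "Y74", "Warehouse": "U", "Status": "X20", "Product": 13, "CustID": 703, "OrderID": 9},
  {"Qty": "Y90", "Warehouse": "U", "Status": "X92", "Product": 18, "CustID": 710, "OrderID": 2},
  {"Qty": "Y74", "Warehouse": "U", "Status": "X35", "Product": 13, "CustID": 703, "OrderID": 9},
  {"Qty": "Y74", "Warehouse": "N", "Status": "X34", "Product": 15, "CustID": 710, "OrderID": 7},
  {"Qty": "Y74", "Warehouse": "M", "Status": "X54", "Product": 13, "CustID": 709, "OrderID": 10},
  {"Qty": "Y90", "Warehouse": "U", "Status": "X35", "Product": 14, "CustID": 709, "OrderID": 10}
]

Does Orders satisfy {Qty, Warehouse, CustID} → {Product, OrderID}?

(Qty=Y74, Warehouse=U, CustID=703): 4 rows → {Product,OrderID} = (13, 9), (13, 9), (13, 9), (13, 9) ✓
(Qty=Y74, Warehouse=N, CustID=710): 3 rows → {Product,OrderID} = (15, 7), (15, 7), (15, 7) ✓
(Qty=Y74, Warehouse=M, CustID=709): 2 rows → {Product,OrderID} = (13, 10), (13, 10) ✓
(Qty=Y90, Warehouse=M, CustID=709): 1 row → {Product,OrderID} = (15, 8) ✓
(Qty=Y90, Warehouse=U, CustID=710): 3 rows → {Product,OrderID} = (18, 2), (18, 2), (18, 2) ✓
(Qty=Y90, Warehouse=N, CustID=703): 1 row → {Product,OrderID} = (25, 13) ✓
(Qty=Y90, Warehouse=U, CustID=709): 1 row → {Product,OrderID} = (14, 10) ✓
Every {Qty, Warehouse, CustID} value is associated with a single {Product, OrderID} value, so {Qty, Warehouse, CustID} → {Product, OrderID} holds.

Yes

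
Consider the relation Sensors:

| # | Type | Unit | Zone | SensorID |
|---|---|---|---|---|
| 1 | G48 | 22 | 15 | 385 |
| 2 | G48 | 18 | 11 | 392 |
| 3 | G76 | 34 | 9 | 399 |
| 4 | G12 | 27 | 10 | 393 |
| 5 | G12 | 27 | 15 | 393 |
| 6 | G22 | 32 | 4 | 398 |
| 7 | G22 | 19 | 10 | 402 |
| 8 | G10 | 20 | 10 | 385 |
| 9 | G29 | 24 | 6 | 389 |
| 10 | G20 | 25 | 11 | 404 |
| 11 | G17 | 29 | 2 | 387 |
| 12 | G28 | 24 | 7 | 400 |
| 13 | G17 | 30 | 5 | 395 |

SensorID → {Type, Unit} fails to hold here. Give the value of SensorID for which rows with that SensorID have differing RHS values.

SensorID=385: rows 1, 8 → {Type,Unit} takes values {(G48, 22), (G10, 20)} — violation
SensorID=392: row 2 → {Type,Unit} = (G48, 18) ✓
SensorID=399: row 3 → {Type,Unit} = (G76, 34) ✓
SensorID=393: rows 4, 5 → {Type,Unit} = (G12, 27), (G12, 27) ✓
SensorID=398: row 6 → {Type,Unit} = (G22, 32) ✓
SensorID=402: row 7 → {Type,Unit} = (G22, 19) ✓
SensorID=389: row 9 → {Type,Unit} = (G29, 24) ✓
SensorID=404: row 10 → {Type,Unit} = (G20, 25) ✓
SensorID=387: row 11 → {Type,Unit} = (G17, 29) ✓
SensorID=400: row 12 → {Type,Unit} = (G28, 24) ✓
SensorID=395: row 13 → {Type,Unit} = (G17, 30) ✓
The only SensorID value with inconsistent RHS is SensorID=385.

385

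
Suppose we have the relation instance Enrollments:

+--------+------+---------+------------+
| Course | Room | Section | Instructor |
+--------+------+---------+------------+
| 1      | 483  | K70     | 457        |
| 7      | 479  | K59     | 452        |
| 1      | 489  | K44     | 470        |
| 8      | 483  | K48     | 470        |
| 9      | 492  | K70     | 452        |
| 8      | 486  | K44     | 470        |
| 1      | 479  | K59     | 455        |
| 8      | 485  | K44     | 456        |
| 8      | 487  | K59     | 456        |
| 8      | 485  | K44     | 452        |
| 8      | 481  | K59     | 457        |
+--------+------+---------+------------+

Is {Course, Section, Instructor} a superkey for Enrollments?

All 11 rows have distinct {Course, Section, Instructor} values, so {Course, Section, Instructor} → (all attributes) holds and {Course, Section, Instructor} is a superkey.

Yes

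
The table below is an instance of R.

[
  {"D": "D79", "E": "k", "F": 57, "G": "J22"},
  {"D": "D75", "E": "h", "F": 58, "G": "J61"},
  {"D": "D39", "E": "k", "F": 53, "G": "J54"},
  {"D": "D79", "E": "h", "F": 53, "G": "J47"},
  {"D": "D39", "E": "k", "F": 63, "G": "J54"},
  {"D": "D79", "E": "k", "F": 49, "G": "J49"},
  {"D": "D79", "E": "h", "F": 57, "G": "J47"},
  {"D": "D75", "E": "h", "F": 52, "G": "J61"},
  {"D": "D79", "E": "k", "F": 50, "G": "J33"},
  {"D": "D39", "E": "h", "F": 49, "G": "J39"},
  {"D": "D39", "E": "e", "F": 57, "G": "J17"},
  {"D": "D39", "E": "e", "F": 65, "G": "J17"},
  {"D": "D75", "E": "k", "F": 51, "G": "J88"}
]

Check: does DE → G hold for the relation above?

(D=D79, E=k): 3 rows → G takes values {J22, J49, J33} — violation
(D=D75, E=h): 2 rows → G = J61, J61 ✓
(D=D39, E=k): 2 rows → G = J54, J54 ✓
(D=D79, E=h): 2 rows → G = J47, J47 ✓
(D=D39, E=h): 1 row → G = J39 ✓
(D=D39, E=e): 2 rows → G = J17, J17 ✓
(D=D75, E=k): 1 row → G = J88 ✓
Two rows agree on DE but differ on G, so DE → G does not hold.

No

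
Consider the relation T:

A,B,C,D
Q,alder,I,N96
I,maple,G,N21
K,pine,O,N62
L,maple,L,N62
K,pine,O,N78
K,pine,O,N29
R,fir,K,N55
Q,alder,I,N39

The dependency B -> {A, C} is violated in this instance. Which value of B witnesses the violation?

maple

B=alder: 2 rows → {A,C} = (Q, I), (Q, I) ✓
B=maple: 2 rows → {A,C} takes values {(I, G), (L, L)} — violation
B=pine: 3 rows → {A,C} = (K, O), (K, O), (K, O) ✓
B=fir: 1 row → {A,C} = (R, K) ✓
The only B value with inconsistent RHS is B=maple.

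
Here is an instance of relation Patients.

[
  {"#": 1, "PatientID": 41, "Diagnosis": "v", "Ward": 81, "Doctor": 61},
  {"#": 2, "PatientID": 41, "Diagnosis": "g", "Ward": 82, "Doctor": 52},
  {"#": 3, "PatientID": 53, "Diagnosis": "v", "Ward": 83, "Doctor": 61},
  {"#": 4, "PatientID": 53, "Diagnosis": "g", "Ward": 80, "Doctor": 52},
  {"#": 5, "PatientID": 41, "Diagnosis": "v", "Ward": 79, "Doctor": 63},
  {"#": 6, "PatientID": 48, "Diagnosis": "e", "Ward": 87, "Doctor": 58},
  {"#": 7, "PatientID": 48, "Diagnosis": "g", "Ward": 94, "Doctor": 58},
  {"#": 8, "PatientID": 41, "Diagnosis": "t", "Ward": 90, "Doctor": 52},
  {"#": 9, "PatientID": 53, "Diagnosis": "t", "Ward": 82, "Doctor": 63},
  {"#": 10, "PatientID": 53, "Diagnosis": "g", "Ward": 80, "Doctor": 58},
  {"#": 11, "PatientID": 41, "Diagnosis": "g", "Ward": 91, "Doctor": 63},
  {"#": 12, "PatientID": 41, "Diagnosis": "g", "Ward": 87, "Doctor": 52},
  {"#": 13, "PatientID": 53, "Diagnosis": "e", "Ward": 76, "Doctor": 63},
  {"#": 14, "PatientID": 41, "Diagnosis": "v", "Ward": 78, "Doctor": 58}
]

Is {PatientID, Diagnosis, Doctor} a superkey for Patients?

No

Rows 2 and 12 have the same {PatientID, Diagnosis, Doctor} value (PatientID=41, Diagnosis=g, Doctor=52) but are distinct tuples, so {PatientID, Diagnosis, Doctor} does not determine every attribute — not a superkey.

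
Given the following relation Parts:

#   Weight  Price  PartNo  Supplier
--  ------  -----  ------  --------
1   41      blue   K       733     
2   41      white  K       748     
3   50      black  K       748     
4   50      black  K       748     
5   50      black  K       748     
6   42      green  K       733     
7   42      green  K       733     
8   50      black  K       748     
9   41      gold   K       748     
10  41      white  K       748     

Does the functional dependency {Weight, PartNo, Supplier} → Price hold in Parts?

(Weight=41, PartNo=K, Supplier=733): row 1 → Price = blue ✓
(Weight=41, PartNo=K, Supplier=748): rows 2, 9, 10 → Price takes values {white, gold} — violation
(Weight=50, PartNo=K, Supplier=748): rows 3, 4, 5, 8 → Price = black, black, black, black ✓
(Weight=42, PartNo=K, Supplier=733): rows 6, 7 → Price = green, green ✓
Two rows agree on {Weight, PartNo, Supplier} but differ on Price, so {Weight, PartNo, Supplier} → Price does not hold.

No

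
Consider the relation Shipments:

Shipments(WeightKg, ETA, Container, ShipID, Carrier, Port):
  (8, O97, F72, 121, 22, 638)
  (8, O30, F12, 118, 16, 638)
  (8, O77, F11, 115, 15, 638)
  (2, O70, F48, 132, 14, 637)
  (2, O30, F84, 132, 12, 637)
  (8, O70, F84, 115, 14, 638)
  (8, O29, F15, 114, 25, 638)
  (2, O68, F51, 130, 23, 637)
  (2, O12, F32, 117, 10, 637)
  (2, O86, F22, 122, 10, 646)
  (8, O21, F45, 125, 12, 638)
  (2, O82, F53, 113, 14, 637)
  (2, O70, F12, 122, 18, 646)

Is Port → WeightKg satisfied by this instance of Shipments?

Port=638: 6 rows → WeightKg = 8, 8, 8, 8, 8, 8 ✓
Port=637: 5 rows → WeightKg = 2, 2, 2, 2, 2 ✓
Port=646: 2 rows → WeightKg = 2, 2 ✓
Every Port value is associated with a single WeightKg value, so Port → WeightKg holds.

Yes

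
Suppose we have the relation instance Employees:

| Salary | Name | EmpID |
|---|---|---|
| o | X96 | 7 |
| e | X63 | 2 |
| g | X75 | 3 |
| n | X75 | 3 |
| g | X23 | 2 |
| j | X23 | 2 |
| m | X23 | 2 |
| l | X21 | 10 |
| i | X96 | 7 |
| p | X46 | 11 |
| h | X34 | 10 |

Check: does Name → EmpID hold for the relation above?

Yes

Name=X96: 2 rows → EmpID = 7, 7 ✓
Name=X63: 1 row → EmpID = 2 ✓
Name=X75: 2 rows → EmpID = 3, 3 ✓
Name=X23: 3 rows → EmpID = 2, 2, 2 ✓
Name=X21: 1 row → EmpID = 10 ✓
Name=X46: 1 row → EmpID = 11 ✓
Name=X34: 1 row → EmpID = 10 ✓
Every Name value is associated with a single EmpID value, so Name → EmpID holds.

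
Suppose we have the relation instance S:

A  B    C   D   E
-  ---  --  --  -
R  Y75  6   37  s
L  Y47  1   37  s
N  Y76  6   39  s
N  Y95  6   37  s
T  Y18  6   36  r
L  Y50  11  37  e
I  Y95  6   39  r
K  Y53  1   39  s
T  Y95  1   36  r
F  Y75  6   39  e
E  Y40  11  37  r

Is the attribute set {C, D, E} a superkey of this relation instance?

Two distinct rows share (C=6, D=37, E=s), so {C, D, E} does not determine every attribute — not a superkey.

No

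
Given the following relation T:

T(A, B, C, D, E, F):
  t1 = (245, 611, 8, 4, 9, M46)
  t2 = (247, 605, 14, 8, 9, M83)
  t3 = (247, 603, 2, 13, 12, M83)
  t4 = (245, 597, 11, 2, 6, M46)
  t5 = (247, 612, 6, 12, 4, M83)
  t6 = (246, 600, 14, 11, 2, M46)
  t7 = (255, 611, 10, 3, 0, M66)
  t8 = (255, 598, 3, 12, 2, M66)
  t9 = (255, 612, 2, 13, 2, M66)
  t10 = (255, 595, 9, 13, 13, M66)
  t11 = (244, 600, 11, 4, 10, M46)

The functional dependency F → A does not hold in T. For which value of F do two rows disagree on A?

F=M46: rows 1, 4, 6, 11 → A takes values {245, 246, 244} — violation
F=M83: rows 2, 3, 5 → A = 247, 247, 247 ✓
F=M66: rows 7, 8, 9, 10 → A = 255, 255, 255, 255 ✓
The only F value with inconsistent A is F=M46.

M46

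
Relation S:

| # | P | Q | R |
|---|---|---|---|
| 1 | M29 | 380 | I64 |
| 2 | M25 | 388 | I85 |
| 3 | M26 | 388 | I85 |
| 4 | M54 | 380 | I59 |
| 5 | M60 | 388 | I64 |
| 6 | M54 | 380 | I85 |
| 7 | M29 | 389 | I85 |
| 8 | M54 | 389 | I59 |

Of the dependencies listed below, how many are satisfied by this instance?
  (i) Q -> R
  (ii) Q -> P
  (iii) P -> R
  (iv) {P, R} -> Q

(i) Q -> R: Q=380: rows 1, 4, 6 → R takes values {I64, I59, I85} — violation; Q=388: rows 2, 3, 5 → R takes values {I85, I64} — violation; Q=389: rows 7, 8 → R takes values {I85, I59} — violation — fails.
(ii) Q -> P: Q=380: rows 1, 4, 6 → P takes values {M29, M54} — violation; Q=388: rows 2, 3, 5 → P takes values {M25, M26, M60} — violation; Q=389: rows 7, 8 → P takes values {M29, M54} — violation — fails.
(iii) P -> R: P=M29: rows 1, 7 → R takes values {I64, I85} — violation; P=M54: rows 4, 6, 8 → R takes values {I59, I85} — violation — fails.
(iv) {P, R} -> Q: (P=M54, R=I59): rows 4, 8 → Q takes values {380, 389} — violation — fails.
None of the 4 dependencies hold.

0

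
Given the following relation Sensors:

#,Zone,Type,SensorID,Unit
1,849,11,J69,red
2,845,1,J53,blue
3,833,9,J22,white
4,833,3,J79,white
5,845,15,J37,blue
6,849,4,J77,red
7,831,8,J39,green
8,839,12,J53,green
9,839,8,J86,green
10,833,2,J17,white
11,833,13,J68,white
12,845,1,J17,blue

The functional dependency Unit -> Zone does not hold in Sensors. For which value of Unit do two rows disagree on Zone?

green

Unit=red: rows 1, 6 → Zone = 849, 849 ✓
Unit=blue: rows 2, 5, 12 → Zone = 845, 845, 845 ✓
Unit=white: rows 3, 4, 10, 11 → Zone = 833, 833, 833, 833 ✓
Unit=green: rows 7, 8, 9 → Zone takes values {831, 839} — violation
The only Unit value with inconsistent Zone is Unit=green.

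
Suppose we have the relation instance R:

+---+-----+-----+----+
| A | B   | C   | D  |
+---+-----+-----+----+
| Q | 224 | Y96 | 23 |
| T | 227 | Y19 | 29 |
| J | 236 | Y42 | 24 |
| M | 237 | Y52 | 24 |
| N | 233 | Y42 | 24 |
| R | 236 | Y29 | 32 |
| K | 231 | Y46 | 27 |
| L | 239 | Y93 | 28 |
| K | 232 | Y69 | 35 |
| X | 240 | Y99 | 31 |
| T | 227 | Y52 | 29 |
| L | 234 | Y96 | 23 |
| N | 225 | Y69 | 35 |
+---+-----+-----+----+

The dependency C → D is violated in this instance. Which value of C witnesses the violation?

C=Y96: 2 rows → D = 23, 23 ✓
C=Y19: 1 row → D = 29 ✓
C=Y42: 2 rows → D = 24, 24 ✓
C=Y52: 2 rows → D takes values {24, 29} — violation
C=Y29: 1 row → D = 32 ✓
C=Y46: 1 row → D = 27 ✓
C=Y93: 1 row → D = 28 ✓
C=Y69: 2 rows → D = 35, 35 ✓
C=Y99: 1 row → D = 31 ✓
The only C value with inconsistent D is C=Y52.

Y52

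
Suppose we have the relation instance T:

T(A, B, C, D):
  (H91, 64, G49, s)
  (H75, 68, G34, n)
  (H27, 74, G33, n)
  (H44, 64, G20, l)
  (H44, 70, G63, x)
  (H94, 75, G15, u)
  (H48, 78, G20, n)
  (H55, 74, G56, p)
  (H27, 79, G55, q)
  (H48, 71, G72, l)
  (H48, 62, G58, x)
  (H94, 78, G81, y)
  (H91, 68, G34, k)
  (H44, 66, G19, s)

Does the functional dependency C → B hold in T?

C=G49: 1 row → B = 64 ✓
C=G34: 2 rows → B = 68, 68 ✓
C=G33: 1 row → B = 74 ✓
C=G20: 2 rows → B takes values {64, 78} — violation
C=G63: 1 row → B = 70 ✓
C=G15: 1 row → B = 75 ✓
C=G56: 1 row → B = 74 ✓
C=G55: 1 row → B = 79 ✓
C=G72: 1 row → B = 71 ✓
C=G58: 1 row → B = 62 ✓
C=G81: 1 row → B = 78 ✓
C=G19: 1 row → B = 66 ✓
Two rows agree on C but differ on B, so C → B does not hold.

No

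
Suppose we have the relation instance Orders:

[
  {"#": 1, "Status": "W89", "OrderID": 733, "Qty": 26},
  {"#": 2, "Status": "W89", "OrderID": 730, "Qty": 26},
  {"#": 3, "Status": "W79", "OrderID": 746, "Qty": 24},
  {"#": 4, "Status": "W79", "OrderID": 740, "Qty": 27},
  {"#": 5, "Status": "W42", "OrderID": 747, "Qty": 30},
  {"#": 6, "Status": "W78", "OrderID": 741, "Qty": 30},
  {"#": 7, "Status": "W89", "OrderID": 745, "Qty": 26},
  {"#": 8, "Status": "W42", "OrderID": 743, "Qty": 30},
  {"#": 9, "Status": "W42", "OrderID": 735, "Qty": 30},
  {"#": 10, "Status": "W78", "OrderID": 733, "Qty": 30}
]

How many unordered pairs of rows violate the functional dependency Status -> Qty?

Status=W89: all 3 rows agree on Qty — 0 pairs.
Status=W79: violating pairs (3,4) — 1 pair.
Status=W42: all 3 rows agree on Qty — 0 pairs.
Status=W78: all 2 rows agree on Qty — 0 pairs.

1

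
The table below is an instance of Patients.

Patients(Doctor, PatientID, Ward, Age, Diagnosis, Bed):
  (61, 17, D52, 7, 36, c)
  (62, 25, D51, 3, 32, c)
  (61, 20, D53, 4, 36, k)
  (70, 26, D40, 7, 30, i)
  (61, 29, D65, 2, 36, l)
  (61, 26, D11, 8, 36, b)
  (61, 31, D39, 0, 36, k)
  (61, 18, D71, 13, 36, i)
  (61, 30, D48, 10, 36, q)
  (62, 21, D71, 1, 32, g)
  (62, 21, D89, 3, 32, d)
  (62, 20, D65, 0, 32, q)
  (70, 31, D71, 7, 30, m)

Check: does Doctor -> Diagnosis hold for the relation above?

Doctor=61: 7 rows → Diagnosis = 36, 36, 36, 36, 36, 36, 36 ✓
Doctor=62: 4 rows → Diagnosis = 32, 32, 32, 32 ✓
Doctor=70: 2 rows → Diagnosis = 30, 30 ✓
Every Doctor value is associated with a single Diagnosis value, so Doctor -> Diagnosis holds.

Yes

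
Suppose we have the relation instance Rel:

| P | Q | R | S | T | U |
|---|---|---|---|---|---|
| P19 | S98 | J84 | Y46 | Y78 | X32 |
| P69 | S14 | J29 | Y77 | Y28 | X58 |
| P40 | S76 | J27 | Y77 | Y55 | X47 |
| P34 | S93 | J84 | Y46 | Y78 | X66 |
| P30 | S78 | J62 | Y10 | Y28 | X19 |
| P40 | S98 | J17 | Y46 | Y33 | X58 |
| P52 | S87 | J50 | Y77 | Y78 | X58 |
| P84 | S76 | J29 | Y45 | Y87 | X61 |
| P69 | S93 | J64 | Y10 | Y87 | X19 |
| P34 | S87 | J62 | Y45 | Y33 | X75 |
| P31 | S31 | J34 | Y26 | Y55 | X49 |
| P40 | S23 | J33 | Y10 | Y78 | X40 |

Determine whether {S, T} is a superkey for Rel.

No

Two distinct rows share (S=Y46, T=Y78), so {S, T} does not determine every attribute — not a superkey.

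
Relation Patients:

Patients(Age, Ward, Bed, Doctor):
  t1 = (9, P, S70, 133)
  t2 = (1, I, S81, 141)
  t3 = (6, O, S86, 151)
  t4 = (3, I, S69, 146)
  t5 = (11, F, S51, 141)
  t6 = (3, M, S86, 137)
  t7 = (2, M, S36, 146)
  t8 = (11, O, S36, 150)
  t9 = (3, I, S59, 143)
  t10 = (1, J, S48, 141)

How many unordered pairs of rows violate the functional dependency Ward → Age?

4

Ward=I: violating pairs (2,4), (2,9) — 2 pairs.
Ward=O: violating pairs (3,8) — 1 pair.
Ward=M: violating pairs (6,7) — 1 pair.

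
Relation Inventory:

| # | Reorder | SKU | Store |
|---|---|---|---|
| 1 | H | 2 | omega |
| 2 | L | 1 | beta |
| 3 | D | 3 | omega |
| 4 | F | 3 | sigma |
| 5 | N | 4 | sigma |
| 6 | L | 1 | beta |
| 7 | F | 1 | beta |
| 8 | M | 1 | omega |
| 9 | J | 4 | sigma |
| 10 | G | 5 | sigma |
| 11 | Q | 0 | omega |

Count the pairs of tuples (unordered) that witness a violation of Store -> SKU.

Store=omega: violating pairs (1,3), (1,8), (1,11), (3,8), (3,11), (8,11) — 6 pairs.
Store=beta: all 3 rows agree on SKU — 0 pairs.
Store=sigma: violating pairs (4,5), (4,9), (4,10), (5,10), (9,10) — 5 pairs.

11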